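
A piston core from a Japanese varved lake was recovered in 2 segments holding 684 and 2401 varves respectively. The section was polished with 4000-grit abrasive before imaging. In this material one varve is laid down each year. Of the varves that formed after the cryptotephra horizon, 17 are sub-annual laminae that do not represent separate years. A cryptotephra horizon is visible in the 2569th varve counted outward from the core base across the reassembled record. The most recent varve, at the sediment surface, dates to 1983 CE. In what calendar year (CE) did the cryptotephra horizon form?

1484 CE

Total varves = 684 + 2401 = 3085.
The cryptotephra horizon sits at varve 2569 from the core base, so 3085 − 2569 = 516 varves formed after it.
516 − 17 false = 499 true varves after the cryptotephra horizon.
Counting back 499 years from 1983 CE places the cryptotephra horizon in 1983 − 499 = 1484 CE.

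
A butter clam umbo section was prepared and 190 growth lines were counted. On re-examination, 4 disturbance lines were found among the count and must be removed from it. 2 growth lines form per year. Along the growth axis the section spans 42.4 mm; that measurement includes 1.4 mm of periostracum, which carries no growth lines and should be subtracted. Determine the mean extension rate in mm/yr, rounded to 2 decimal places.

Adjusted count: 190 − 4 = 186 growth lines.
Dividing by 2 growth lines per year: 186 / 2 = 93 years.
The growth record spans 42.4 − 1.4 = 41.0 mm.
Mean rate = 41.0 mm / 93 years ≈ 0.44 mm/yr.

0.44 mm/yr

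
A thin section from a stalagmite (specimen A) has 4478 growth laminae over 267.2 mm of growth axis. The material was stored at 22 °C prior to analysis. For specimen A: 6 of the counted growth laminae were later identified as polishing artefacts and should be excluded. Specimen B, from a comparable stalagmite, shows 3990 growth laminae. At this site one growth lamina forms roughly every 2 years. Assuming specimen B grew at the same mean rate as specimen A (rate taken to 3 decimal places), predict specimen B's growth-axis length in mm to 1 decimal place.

Specimen A: adjusted count: 4478 − 6 = 4472 growth laminae.
Specimen A: multiplying by 2 years per growth lamina: 4472 × 2 = 8944 years.
A: 267.2 mm over 8944 years gives 267.2 / 8944 ≈ 0.030 mm/year.
Specimen B: at 2 years per growth lamina, 3990 × 2 = 7980 years. Length of B = 0.030 × 7980 = 239.4 mm.

239.4 mm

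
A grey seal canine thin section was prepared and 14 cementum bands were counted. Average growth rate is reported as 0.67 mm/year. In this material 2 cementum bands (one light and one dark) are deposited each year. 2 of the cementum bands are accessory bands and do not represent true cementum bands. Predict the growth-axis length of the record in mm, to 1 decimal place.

After corrections the count is 14 − 2 = 12 cementum bands.
With 2 cementum bands per year, 12 / 2 = 6 years.
Predicted length = 0.67 mm/year × 6 years = 4.0 mm.

4.0 mm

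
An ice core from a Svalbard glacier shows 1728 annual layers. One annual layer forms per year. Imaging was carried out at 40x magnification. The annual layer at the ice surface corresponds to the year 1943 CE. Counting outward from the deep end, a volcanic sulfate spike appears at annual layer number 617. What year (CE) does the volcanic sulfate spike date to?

The volcanic sulfate spike sits at annual layer 617 from the deep end, so 1728 − 617 = 1111 annual layers formed after it.
The annual layer at the ice surface is 1943 CE, so the volcanic sulfate spike dates to 1943 − 1111 = 832 CE.

832 CE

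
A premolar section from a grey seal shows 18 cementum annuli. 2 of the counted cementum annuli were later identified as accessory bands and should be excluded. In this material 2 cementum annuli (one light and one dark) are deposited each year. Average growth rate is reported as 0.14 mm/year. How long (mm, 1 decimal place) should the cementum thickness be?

1.1 mm

Adjusted count: 18 − 2 = 16 cementum annuli.
16 cementum annuli at 2 per year is 16 / 2 = 8 years.
8 years at 0.14 mm/year gives 0.14 × 8 = 1.1 mm.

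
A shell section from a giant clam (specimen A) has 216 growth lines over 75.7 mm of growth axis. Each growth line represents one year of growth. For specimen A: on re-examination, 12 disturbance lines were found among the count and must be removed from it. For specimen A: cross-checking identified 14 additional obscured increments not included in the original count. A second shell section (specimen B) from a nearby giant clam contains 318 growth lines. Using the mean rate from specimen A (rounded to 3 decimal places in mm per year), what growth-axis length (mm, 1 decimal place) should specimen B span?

110.3 mm

Specimen A: correcting the raw count gives 216 − 12 + 14 = 218 true growth lines.
A: 75.7 mm over 218 years gives 75.7 / 218 ≈ 0.347 mm/year.
Length of B = 0.347 × 318 = 110.3 mm.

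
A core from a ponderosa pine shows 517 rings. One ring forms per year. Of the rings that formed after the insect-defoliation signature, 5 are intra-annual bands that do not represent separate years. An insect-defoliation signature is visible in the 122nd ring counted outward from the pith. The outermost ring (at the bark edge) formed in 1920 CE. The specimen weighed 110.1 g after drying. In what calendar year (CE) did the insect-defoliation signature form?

1530 CE

517 − 122 = 395 rings lie beyond the insect-defoliation signature toward the bark edge.
Excluding 5 false rings: 395 − 5 = 390.
The ring at the bark edge is 1920 CE, so the insect-defoliation signature dates to 1920 − 390 = 1530 CE.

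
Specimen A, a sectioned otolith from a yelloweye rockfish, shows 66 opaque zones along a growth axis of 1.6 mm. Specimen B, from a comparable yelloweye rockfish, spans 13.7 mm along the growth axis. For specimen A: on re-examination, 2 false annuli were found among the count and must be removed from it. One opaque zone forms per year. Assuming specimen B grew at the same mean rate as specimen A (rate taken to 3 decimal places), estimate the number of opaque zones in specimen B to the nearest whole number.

Specimen A: true opaque zone count = 66 − 2 = 64.
A: 1.6 mm over 64 years gives 1.6 / 64 ≈ 0.025 mm/yr.
Specimen B: 13.7 mm / 0.025 mm per year = 548.00 years ≈ 548 opaque zones.

548 opaque zones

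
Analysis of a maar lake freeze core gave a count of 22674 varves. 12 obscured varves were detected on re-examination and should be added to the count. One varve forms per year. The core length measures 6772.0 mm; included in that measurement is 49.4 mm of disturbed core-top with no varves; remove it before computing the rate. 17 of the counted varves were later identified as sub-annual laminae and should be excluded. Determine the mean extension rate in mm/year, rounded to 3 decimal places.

Adjusted count: 22674 − 17 + 12 = 22669 varves.
Removing the 49.4 mm offcut leaves 6772.0 − 49.4 = 6722.6 mm.
Extension rate ≈ 6722.6 / 22669 = 0.297 mm/year.

0.297 mm/year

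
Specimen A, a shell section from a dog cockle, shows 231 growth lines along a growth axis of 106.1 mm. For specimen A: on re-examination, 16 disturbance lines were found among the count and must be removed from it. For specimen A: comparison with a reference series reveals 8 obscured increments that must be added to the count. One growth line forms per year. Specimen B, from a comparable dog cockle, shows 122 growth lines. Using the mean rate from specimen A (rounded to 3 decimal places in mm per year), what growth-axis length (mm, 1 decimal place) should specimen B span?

58.1 mm

Specimen A: adjusted count: 231 − 16 + 8 = 223 growth lines.
A: Mean rate = 106.1 mm / 223 years ≈ 0.476 mm per year.
For B, 0.476 mm/year × 122 years = 58.1 mm.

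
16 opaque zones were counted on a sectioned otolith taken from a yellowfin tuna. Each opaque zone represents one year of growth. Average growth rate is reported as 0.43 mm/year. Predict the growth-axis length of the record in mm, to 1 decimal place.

The record spans 16 years at 0.43 mm per year.
Length ≈ 0.43 × 16 = 6.9 mm.

6.9 mm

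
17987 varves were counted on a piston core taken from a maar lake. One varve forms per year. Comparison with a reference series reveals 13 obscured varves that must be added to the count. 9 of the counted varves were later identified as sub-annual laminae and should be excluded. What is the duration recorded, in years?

17991 years

True varve count = 17987 − 9 + 13 = 17991.
At one varve per year, that is 17991 years.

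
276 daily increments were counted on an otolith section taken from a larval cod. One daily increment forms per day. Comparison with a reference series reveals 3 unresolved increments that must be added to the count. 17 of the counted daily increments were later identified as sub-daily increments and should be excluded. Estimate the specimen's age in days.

262 days

True daily increment count = 276 − 17 + 3 = 262.
One daily increment per day makes the duration 262 days.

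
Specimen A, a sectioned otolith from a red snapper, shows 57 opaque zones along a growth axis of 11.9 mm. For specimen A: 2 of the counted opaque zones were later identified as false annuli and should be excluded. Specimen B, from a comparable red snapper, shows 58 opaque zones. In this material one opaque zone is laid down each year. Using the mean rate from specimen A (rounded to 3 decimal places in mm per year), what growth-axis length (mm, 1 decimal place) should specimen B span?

Specimen A: true opaque zone count = 57 − 2 = 55.
A: Extension rate ≈ 11.9 / 55 = 0.216 mm per year.
B's length ≈ 0.216 × 58 = 12.5 mm.

12.5 mm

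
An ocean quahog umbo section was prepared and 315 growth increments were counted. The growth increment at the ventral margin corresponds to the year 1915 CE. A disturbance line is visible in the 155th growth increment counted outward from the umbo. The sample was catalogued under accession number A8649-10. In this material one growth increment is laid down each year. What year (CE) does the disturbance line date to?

315 − 155 = 160 growth increments lie beyond the disturbance line toward the ventral margin.
Counting back 160 years from 1915 CE places the disturbance line in 1915 − 160 = 1755 CE.

1755 CE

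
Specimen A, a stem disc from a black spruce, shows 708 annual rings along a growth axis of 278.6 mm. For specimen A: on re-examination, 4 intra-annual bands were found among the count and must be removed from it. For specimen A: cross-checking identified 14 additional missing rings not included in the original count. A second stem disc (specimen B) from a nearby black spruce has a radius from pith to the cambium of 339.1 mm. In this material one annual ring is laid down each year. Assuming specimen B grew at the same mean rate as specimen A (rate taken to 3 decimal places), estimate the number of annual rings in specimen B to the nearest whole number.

Specimen A: after corrections the count is 708 − 4 + 14 = 718 annual rings.
A: 278.6 mm over 718 years gives 278.6 / 718 ≈ 0.388 mm per year.
Specimen B: 339.1 mm / 0.388 mm per year = 873.97 years ≈ 874 annual rings.

874 annual rings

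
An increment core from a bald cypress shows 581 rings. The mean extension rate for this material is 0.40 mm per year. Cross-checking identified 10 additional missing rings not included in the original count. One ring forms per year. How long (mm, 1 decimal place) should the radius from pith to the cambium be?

236.4 mm

After corrections the count is 581 + 10 = 591 rings.
Length ≈ 0.40 × 591 = 236.4 mm.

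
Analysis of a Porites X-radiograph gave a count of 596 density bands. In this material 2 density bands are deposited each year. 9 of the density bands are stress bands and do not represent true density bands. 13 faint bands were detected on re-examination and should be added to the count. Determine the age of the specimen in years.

300 yr

Correcting the raw count gives 596 − 9 + 13 = 600 true density bands.
600 density bands at 2 per year is 600 / 2 = 300 years.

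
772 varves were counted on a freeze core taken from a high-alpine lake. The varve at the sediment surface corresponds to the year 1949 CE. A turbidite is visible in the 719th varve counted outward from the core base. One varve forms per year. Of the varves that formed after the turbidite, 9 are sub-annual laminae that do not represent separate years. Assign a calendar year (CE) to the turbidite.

1905 CE

772 − 719 = 53 varves lie beyond the turbidite toward the sediment surface.
Excluding 9 false varves: 53 − 9 = 44.
The varve at the sediment surface is 1949 CE, so the turbidite dates to 1949 − 44 = 1905 CE.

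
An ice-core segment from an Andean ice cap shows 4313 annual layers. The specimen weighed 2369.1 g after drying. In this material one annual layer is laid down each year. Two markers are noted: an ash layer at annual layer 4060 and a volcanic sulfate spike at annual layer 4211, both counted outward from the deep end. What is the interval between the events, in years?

151 years

The two markers are separated by 4211 − 4060 = 151 annual layers.
One annual layer per year makes the interval 151 years.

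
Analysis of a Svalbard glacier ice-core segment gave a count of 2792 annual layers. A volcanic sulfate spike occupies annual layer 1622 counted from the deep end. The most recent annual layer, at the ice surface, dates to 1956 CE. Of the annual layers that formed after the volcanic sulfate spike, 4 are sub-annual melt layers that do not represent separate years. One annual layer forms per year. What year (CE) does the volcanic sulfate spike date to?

2792 − 1622 = 1170 annual layers lie beyond the volcanic sulfate spike toward the ice surface.
Removing the 4 false annual layers leaves 1170 − 4 = 1166 true annual layers beyond the volcanic sulfate spike.
1956 − 1166 = 790 CE.

790 CE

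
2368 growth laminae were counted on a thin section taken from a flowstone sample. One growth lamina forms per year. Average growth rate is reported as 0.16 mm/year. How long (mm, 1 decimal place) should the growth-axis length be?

2368 years of growth are recorded.
Predicted length = 0.16 mm/year × 2368 years = 378.9 mm.

378.9 mm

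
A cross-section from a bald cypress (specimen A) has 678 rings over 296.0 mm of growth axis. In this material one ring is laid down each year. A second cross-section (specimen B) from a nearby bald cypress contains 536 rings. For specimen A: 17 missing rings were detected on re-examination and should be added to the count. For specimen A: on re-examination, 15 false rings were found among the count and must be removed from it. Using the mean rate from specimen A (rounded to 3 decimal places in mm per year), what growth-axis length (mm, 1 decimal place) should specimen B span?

Specimen A: true ring count = 678 − 15 + 17 = 680.
A: 296.0 mm over 680 years gives 296.0 / 680 ≈ 0.435 mm/yr.
For B, 0.435 mm/year × 536 years = 233.2 mm.

233.2 mm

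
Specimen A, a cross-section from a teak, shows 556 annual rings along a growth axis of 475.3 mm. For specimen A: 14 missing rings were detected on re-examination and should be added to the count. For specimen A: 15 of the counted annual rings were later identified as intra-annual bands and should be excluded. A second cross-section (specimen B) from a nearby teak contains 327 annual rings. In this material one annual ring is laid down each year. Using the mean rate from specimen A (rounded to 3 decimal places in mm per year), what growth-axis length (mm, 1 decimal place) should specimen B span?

279.9 mm

Specimen A: correcting the raw count gives 556 − 15 + 14 = 555 true annual rings.
A: Extension rate ≈ 475.3 / 555 = 0.856 mm/yr.
B's length ≈ 0.856 × 327 = 279.9 mm.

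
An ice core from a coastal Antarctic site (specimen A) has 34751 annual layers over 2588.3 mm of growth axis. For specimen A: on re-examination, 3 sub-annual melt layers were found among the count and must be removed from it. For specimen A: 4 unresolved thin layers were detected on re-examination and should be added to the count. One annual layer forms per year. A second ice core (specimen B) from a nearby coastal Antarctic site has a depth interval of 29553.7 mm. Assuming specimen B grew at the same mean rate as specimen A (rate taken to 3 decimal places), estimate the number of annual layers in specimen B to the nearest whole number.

399374 annual layers

Specimen A: correcting the raw count gives 34751 − 3 + 4 = 34752 true annual layers.
A: Extension rate ≈ 2588.3 / 34752 = 0.074 mm/yr.
For B, 29553.7 / 0.074 = 399374.32 years ≈ 399374 annual layers.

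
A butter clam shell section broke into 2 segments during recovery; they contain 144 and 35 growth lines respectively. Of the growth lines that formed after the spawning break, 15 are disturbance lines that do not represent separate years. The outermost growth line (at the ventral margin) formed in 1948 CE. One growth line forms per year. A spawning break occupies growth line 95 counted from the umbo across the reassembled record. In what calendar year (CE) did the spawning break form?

Total growth lines = 144 + 35 = 179.
Between growth line 95 and the ventral margin there are 179 − 95 = 84 growth lines.
Removing the 15 false growth lines leaves 84 − 15 = 69 true growth lines beyond the spawning break.
Counting back 69 years from 1948 CE places the spawning break in 1948 − 69 = 1879 CE.

1879 CE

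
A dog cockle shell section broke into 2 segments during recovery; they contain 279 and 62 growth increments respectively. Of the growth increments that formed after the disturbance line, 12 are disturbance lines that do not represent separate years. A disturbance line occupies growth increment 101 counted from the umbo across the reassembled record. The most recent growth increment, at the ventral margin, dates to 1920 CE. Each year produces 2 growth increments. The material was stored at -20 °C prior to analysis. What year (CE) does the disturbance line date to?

Total growth increments = 279 + 62 = 341.
341 − 101 = 240 growth increments lie beyond the disturbance line toward the ventral margin.
240 − 12 false = 228 true growth increments after the disturbance line.
228 growth increments at 2 per year is 228 / 2 = 114 years.
Counting back 114 years from 1920 CE places the disturbance line in 1920 − 114 = 1806 CE.

1806 CE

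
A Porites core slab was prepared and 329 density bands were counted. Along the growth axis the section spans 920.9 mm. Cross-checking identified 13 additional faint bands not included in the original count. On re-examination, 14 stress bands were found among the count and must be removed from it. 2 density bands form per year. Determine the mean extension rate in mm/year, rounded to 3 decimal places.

5.615 mm/year

True density band count = 329 − 14 + 13 = 328.
With 2 density bands per year, 328 / 2 = 164 years.
Extension rate ≈ 920.9 / 164 = 5.615 mm/year.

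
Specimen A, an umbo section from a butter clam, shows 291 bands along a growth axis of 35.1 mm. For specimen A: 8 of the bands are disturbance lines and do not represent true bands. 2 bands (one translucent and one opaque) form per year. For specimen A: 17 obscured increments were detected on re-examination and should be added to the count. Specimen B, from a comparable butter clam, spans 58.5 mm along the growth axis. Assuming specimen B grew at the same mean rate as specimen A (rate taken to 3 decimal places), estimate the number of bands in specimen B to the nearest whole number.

500 bands

Specimen A: after corrections the count is 291 − 8 + 17 = 300 bands.
Specimen A: dividing by 2 bands per year: 300 / 2 = 150 years.
A: Mean rate = 35.1 mm / 150 years ≈ 0.234 mm/year.
Specimen B: 58.5 mm / 0.234 mm per year = 250.00 years; at 2 bands per year that is 250.00 × 2 ≈ 500 bands.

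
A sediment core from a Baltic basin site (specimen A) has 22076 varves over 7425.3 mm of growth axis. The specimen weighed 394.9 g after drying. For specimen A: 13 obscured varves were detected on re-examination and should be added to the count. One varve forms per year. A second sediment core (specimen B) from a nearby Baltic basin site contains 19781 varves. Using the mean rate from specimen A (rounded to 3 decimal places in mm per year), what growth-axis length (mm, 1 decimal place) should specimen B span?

Specimen A: after corrections the count is 22076 + 13 = 22089 varves.
A: 7425.3 mm over 22089 years gives 7425.3 / 22089 ≈ 0.336 mm/year.
B's length ≈ 0.336 × 19781 = 6646.4 mm.

6646.4 mm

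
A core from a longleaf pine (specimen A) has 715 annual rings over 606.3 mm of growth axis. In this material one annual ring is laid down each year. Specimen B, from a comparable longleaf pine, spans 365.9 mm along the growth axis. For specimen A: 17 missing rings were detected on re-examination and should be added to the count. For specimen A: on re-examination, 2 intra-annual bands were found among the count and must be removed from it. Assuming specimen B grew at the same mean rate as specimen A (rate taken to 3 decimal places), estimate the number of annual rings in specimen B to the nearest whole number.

440 annual rings

Specimen A: adjusted count: 715 − 2 + 17 = 730 annual rings.
A: Mean rate = 606.3 mm / 730 years ≈ 0.831 mm/year.
B spans 365.9 / 0.831 = 440.31 years ≈ 440 annual rings.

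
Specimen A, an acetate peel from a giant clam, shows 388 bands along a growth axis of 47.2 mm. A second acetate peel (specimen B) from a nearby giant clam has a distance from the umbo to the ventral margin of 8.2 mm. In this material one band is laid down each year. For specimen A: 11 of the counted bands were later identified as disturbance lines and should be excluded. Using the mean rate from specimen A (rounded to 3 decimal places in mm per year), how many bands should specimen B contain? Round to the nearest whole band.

Specimen A: adjusted count: 388 − 11 = 377 bands.
A: 47.2 mm over 377 years gives 47.2 / 377 ≈ 0.125 mm/year.
B spans 8.2 / 0.125 = 65.60 years ≈ 66 bands.

66 bands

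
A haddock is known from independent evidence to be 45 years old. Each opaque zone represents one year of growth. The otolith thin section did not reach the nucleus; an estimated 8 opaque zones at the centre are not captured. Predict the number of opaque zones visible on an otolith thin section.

At one opaque zone per year, 45 years correspond to 45 opaque zones.
Less the 8 uncaptured opaque zones: 45 − 8 = 37.

37 opaque zones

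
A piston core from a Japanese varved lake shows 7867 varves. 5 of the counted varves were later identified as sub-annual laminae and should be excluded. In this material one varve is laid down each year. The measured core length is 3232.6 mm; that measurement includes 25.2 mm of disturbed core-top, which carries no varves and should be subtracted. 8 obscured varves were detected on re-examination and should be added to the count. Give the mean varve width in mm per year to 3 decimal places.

0.408 mm per year

Correcting the raw count gives 7867 − 5 + 8 = 7870 true varves.
The growth record spans 3232.6 − 25.2 = 3207.4 mm.
3207.4 mm over 7870 years gives 3207.4 / 7870 ≈ 0.408 mm per year.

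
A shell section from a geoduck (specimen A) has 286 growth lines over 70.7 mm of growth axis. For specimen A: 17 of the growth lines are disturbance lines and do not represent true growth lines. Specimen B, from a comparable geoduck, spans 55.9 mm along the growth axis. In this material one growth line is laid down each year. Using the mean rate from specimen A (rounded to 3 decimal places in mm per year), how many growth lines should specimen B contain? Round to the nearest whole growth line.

Specimen A: adjusted count: 286 − 17 = 269 growth lines.
A: Extension rate ≈ 70.7 / 269 = 0.263 mm per year.
B spans 55.9 / 0.263 = 212.55 years ≈ 213 growth lines.

213 growth lines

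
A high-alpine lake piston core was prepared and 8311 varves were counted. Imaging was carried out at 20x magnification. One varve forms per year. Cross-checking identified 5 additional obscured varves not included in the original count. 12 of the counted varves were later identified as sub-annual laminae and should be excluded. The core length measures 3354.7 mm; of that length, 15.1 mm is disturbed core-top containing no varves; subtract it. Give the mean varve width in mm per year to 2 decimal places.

0.40 mm per year

True varve count = 8311 − 12 + 5 = 8304.
The growth record spans 3354.7 − 15.1 = 3339.6 mm.
Extension rate ≈ 3339.6 / 8304 = 0.40 mm per year.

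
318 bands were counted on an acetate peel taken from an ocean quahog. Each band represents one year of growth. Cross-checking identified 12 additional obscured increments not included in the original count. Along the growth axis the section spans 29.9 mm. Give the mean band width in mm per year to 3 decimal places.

After corrections the count is 318 + 12 = 330 bands.
Mean rate = 29.9 mm / 330 years ≈ 0.091 mm per year.

0.091 mm per year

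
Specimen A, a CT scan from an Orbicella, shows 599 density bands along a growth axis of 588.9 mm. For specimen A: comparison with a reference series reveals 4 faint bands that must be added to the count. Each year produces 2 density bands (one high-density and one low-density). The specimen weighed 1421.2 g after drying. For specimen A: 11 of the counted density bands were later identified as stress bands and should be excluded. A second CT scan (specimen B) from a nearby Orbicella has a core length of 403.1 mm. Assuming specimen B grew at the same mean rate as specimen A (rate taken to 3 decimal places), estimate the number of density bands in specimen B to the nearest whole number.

Specimen A: true density band count = 599 − 11 + 4 = 592.
Specimen A: with 2 density bands per year, 592 / 2 = 296 years.
A: Mean rate = 588.9 mm / 296 years ≈ 1.990 mm/yr.
Specimen B: 403.1 mm / 1.990 mm per year = 202.56 years; at 2 density bands per year that is 202.56 × 2 ≈ 405 density bands.

405 density bands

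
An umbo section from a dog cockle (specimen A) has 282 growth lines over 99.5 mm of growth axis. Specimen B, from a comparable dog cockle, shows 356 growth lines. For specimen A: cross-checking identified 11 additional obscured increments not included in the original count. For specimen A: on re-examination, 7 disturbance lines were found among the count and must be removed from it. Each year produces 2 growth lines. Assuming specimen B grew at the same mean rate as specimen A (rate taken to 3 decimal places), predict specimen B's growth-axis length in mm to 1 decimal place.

123.9 mm

Specimen A: true growth line count = 282 − 7 + 11 = 286.
Specimen A: with 2 growth lines per year, 286 / 2 = 143 years.
A: 99.5 mm over 143 years gives 99.5 / 143 ≈ 0.696 mm/year.
Specimen B: dividing by 2 growth lines per year: 356 / 2 = 178 years. Length of B = 0.696 × 178 = 123.9 mm.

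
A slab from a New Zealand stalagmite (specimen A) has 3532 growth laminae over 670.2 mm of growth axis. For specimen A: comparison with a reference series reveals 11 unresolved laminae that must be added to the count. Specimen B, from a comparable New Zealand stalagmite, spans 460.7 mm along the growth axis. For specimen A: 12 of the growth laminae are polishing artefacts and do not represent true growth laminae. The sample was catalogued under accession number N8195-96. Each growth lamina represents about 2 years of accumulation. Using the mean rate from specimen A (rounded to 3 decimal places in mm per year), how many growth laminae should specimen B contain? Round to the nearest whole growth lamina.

2425 growth laminae

Specimen A: correcting the raw count gives 3532 − 12 + 11 = 3531 true growth laminae.
Specimen A: 3531 growth laminae at 2 years each span 3531 × 2 = 7062 years.
A: Extension rate ≈ 670.2 / 7062 = 0.095 mm per year.
Specimen B: 460.7 mm / 0.095 mm per year = 4849.47 years; at 2 years per growth lamina that is 4849.47 / 2 ≈ 2425 growth laminae.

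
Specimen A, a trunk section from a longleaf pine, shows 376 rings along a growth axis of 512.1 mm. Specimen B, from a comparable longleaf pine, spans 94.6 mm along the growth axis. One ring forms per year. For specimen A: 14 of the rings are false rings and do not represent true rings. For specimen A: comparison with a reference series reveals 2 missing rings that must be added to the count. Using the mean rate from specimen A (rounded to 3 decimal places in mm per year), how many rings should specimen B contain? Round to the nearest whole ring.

Specimen A: after corrections the count is 376 − 14 + 2 = 364 rings.
A: 512.1 mm over 364 years gives 512.1 / 364 ≈ 1.407 mm per year.
Specimen B: 94.6 mm / 1.407 mm per year = 67.24 years ≈ 67 rings.

67 rings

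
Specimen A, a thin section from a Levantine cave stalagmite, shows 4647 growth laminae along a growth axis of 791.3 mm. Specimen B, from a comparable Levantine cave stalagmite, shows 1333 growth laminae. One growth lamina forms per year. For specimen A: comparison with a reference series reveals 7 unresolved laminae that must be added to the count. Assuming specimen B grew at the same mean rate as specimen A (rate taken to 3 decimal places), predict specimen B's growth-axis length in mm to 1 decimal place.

Specimen A: after corrections the count is 4647 + 7 = 4654 growth laminae.
A: 791.3 mm over 4654 years gives 791.3 / 4654 ≈ 0.170 mm per year.
For B, 0.170 mm/year × 1333 years = 226.6 mm.

226.6 mm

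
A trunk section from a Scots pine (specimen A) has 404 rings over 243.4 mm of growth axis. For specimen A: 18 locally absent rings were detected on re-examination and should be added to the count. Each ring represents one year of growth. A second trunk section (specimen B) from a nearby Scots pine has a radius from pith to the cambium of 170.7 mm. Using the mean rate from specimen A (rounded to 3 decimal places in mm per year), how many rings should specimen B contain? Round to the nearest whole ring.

296 rings

Specimen A: adjusted count: 404 + 18 = 422 rings.
A: Mean rate = 243.4 mm / 422 years ≈ 0.577 mm/yr.
Specimen B: 170.7 mm / 0.577 mm per year = 295.84 years ≈ 296 rings.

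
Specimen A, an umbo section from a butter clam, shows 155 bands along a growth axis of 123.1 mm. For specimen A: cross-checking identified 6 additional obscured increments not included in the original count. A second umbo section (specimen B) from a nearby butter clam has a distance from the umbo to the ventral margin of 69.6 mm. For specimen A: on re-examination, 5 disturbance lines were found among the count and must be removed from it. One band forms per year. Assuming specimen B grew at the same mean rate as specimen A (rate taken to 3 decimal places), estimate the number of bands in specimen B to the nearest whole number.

Specimen A: true band count = 155 − 5 + 6 = 156.
A: 123.1 mm over 156 years gives 123.1 / 156 ≈ 0.789 mm per year.
B spans 69.6 / 0.789 = 88.21 years ≈ 88 bands.

88 bands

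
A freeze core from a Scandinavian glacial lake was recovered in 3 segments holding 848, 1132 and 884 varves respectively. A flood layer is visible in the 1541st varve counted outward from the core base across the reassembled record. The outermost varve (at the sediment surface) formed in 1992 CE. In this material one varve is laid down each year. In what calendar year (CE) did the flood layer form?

Total varves = 848 + 1132 + 884 = 2864.
The flood layer sits at varve 1541 from the core base, so 2864 − 1541 = 1323 varves formed after it.
The varve at the sediment surface is 1992 CE, so the flood layer dates to 1992 − 1323 = 669 CE.

669 CE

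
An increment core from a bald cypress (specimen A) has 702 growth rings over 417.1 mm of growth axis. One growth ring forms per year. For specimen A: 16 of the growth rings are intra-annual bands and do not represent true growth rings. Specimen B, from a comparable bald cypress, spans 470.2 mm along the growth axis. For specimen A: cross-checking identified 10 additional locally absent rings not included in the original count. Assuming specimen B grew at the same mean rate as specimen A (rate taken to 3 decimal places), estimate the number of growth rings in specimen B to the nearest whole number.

Specimen A: after corrections the count is 702 − 16 + 10 = 696 growth rings.
A: Extension rate ≈ 417.1 / 696 = 0.599 mm per year.
B spans 470.2 / 0.599 = 784.97 years ≈ 785 growth rings.

785 growth rings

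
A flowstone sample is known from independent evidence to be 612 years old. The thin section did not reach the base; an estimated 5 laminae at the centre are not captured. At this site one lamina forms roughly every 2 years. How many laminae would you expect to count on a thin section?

Expected laminae: 612 / 2 = 306.
306 − 5 missed = 301 laminae expected in the prepared section.

301 laminae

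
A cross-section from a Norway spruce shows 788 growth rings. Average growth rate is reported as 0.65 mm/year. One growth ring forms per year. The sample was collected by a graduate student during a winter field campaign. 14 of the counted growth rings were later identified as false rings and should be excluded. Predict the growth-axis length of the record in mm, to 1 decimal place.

503.1 mm

Correcting the raw count gives 788 − 14 = 774 true growth rings.
Length ≈ 0.65 × 774 = 503.1 mm.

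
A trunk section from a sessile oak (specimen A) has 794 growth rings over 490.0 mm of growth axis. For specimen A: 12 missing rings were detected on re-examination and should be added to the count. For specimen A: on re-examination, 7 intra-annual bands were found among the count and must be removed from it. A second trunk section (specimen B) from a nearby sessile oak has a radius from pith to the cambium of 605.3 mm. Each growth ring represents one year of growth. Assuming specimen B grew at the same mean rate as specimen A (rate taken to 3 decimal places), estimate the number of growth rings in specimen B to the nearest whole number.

987 growth rings

Specimen A: true growth ring count = 794 − 7 + 12 = 799.
A: 490.0 mm over 799 years gives 490.0 / 799 ≈ 0.613 mm per year.
For B, 605.3 / 0.613 = 987.44 years ≈ 987 growth rings.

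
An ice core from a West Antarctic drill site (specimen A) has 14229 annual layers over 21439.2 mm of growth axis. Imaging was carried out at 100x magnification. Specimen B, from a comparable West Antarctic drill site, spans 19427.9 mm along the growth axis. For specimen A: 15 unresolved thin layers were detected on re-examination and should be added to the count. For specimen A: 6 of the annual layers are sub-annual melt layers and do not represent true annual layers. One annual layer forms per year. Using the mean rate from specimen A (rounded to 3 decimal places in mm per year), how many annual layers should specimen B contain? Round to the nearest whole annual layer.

Specimen A: adjusted count: 14229 − 6 + 15 = 14238 annual layers.
A: Extension rate ≈ 21439.2 / 14238 = 1.506 mm/year.
For B, 19427.9 / 1.506 = 12900.33 years ≈ 12900 annual layers.

12900 annual layers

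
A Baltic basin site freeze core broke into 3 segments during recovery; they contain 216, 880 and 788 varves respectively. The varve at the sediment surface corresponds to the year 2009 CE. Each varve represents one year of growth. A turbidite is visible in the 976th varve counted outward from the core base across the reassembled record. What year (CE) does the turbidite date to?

Total varves = 216 + 880 + 788 = 1884.
1884 − 976 = 908 varves lie beyond the turbidite toward the sediment surface.
The varve at the sediment surface is 2009 CE, so the turbidite dates to 2009 − 908 = 1101 CE.

1101 CE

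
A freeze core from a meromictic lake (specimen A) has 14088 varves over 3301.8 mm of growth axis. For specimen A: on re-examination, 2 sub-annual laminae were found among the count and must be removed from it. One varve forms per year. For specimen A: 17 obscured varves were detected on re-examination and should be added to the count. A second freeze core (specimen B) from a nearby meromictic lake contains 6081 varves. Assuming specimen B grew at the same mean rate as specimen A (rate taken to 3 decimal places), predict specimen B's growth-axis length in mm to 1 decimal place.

1423.0 mm

Specimen A: after corrections the count is 14088 − 2 + 17 = 14103 varves.
A: 3301.8 mm over 14103 years gives 3301.8 / 14103 ≈ 0.234 mm per year.
B's length ≈ 0.234 × 6081 = 1423.0 mm.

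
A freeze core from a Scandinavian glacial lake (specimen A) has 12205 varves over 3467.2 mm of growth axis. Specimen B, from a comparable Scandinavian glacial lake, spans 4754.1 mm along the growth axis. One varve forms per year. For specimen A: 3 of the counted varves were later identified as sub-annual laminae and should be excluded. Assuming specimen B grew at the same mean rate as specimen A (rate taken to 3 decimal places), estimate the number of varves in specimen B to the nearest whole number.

16740 varves

Specimen A: adjusted count: 12205 − 3 = 12202 varves.
A: 3467.2 mm over 12202 years gives 3467.2 / 12202 ≈ 0.284 mm/yr.
B spans 4754.1 / 0.284 = 16739.79 years ≈ 16740 varves.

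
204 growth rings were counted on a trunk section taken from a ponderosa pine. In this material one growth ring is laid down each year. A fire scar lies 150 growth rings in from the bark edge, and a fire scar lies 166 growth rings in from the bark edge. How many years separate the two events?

Separation: 166 − 150 = 16 growth rings.
One growth ring per year makes the interval 16 years.

16 years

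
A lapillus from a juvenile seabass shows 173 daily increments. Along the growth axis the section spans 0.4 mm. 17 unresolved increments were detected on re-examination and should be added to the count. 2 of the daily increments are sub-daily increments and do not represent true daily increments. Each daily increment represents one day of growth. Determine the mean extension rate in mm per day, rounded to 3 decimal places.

0.002 mm per day

Correcting the raw count gives 173 − 2 + 17 = 188 true daily increments.
Extension rate ≈ 0.4 / 188 = 0.002 mm per day.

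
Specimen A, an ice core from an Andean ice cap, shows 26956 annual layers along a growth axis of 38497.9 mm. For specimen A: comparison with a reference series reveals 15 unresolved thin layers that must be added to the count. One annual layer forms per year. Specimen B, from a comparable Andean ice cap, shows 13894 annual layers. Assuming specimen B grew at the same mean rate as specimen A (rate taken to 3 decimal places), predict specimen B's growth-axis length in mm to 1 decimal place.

Specimen A: correcting the raw count gives 26956 + 15 = 26971 true annual layers.
A: 38497.9 mm over 26971 years gives 38497.9 / 26971 ≈ 1.427 mm per year.
Length of B = 1.427 × 13894 = 19826.7 mm.

19826.7 mm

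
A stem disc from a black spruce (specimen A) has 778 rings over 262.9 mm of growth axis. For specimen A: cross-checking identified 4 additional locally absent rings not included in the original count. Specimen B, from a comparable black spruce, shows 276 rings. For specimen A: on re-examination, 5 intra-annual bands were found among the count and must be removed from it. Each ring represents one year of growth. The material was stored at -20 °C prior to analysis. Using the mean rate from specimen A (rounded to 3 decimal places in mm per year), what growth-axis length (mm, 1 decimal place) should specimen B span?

93.3 mm

Specimen A: adjusted count: 778 − 5 + 4 = 777 rings.
A: Extension rate ≈ 262.9 / 777 = 0.338 mm/year.
B's length ≈ 0.338 × 276 = 93.3 mm.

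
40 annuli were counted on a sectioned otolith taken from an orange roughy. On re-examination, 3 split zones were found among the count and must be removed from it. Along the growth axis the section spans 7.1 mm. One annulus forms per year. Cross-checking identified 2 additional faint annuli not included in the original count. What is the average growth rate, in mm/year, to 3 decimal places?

0.182 mm/year

After corrections the count is 40 − 3 + 2 = 39 annuli.
Extension rate ≈ 7.1 / 39 = 0.182 mm/year.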